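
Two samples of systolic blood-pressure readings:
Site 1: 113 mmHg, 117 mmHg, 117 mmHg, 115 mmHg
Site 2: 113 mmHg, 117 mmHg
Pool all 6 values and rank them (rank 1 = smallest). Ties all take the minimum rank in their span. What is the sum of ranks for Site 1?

Sorted (ascending): 113, 113, 115, 117, 117, 117
The 2 values of 113 occupy positions 1–2 → each gets rank 1.
The 3 values of 117 occupy positions 4–6 → each gets rank 4.
Site 1 values → pooled ranks: 113→1, 117→4, 117→4, 115→3
Rank sum = 1 + 4 + 4 + 3 = 12

12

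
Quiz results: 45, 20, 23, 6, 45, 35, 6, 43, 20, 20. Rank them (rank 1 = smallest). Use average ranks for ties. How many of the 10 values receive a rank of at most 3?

2

Sorted (ascending): 6, 6, 20, 20, 20, 23, 35, 43, 45, 45
The 2 values of 6 occupy positions 1–2 → average rank (1+2)/2 = 1.5.
The 3 values of 20 occupy positions 3–5 → average rank 4.
The 2 values of 45 occupy positions 9–10 → average rank (9+10)/2 = 9.5.
Ranks ≤ 3: {1.5, 1.5} → 2 values.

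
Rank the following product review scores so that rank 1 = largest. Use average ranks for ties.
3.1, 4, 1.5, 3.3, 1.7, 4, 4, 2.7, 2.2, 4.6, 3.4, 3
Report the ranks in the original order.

Sorted (descending): 4.6, 4, 4, 4, 3.4, 3.3, 3.1, 3, 2.7, 2.2, 1.7, 1.5
The 3 values of 4 occupy positions 2–4 → average rank 3.

7, 3, 12, 6, 11, 3, 3, 9, 10, 1, 5, 8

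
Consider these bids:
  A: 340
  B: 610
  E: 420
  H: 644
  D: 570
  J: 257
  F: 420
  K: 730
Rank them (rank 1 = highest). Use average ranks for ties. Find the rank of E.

Sorted (descending): 730, 644, 610, 570, 420, 420, 340, 257
The 2 values of 420 occupy positions 5–6 → average rank (5+6)/2 = 5.5.
E has value 420 → rank 5.5.

5.5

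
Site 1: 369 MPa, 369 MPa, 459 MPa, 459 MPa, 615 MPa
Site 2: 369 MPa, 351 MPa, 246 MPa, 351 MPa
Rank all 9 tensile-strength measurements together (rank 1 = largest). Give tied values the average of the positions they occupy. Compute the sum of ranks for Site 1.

16

Sorted (descending): 615, 459, 459, 369, 369, 369, 351, 351, 246
The 2 values of 459 occupy positions 2–3 → average rank (2+3)/2 = 2.5.
The 3 values of 369 occupy positions 4–6 → average rank 5.
The 2 values of 351 occupy positions 7–8 → average rank (7+8)/2 = 7.5.
Site 1 values → pooled ranks: 369→5, 369→5, 459→2.5, 459→2.5, 615→1
Rank sum = 5 + 5 + 2.5 + 2.5 + 1 = 16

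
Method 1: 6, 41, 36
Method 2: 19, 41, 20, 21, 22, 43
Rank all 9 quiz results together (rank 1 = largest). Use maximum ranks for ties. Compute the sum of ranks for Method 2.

Sorted (descending): 43, 41, 41, 36, 22, 21, 20, 19, 6
The 2 values of 41 occupy positions 2–3 → each gets rank 3.
Method 2 values → pooled ranks: 19→8, 41→3, 20→7, 21→6, 22→5, 43→1
Rank sum = 8 + 3 + 7 + 6 + 5 + 1 = 30

30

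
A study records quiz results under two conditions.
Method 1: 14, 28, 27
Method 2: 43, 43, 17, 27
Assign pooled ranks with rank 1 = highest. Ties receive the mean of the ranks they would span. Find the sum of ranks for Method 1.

Sorted (descending): 43, 43, 28, 27, 27, 17, 14
The 2 values of 43 occupy positions 1–2 → average rank (1+2)/2 = 1.5.
The 2 values of 27 occupy positions 4–5 → average rank (4+5)/2 = 4.5.
Method 1 values → pooled ranks: 14→7, 28→3, 27→4.5
Rank sum = 7 + 3 + 4.5 = 14.5

14.5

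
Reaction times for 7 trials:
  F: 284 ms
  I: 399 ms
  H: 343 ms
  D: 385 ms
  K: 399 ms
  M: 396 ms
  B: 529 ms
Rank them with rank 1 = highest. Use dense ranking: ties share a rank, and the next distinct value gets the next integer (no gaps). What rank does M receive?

3

Sorted (descending): 529, 399, 399, 396, 385, 343, 284
The 2 values of 399 share dense rank 2.
Remaining distinct values take the next consecutive integers.
M has value 396 ms → rank 3.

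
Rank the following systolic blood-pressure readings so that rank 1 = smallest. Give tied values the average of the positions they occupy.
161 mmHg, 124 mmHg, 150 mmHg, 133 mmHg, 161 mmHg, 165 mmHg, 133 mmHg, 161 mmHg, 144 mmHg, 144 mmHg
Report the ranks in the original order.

Sorted (ascending): 124, 133, 133, 144, 144, 150, 161, 161, 161, 165
The 2 values of 133 occupy positions 2–3 → average rank (2+3)/2 = 2.5.
The 2 values of 144 occupy positions 4–5 → average rank (4+5)/2 = 4.5.
The 3 values of 161 occupy positions 7–9 → average rank 8.

8, 1, 6, 2.5, 8, 10, 2.5, 8, 4.5, 4.5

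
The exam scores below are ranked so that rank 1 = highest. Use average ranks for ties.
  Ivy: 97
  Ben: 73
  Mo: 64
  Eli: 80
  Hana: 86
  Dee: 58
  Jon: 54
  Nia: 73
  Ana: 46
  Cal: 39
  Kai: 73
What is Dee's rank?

8

Sorted (descending): 97, 86, 80, 73, 73, 73, 64, 58, 54, 46, 39
The 3 values of 73 occupy positions 4–6 → average rank 5.
Dee has value 58 → rank 8.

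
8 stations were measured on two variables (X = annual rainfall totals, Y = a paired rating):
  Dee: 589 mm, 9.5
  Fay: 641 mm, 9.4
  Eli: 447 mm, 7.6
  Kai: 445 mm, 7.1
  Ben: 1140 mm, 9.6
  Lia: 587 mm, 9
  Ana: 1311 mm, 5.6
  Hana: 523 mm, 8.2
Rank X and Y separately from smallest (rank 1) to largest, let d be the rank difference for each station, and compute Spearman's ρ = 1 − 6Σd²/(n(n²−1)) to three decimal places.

0.310

Ranks of variable 1: 5, 6, 2, 1, 7, 4, 8, 3
Ranks of variable 2: 7, 6, 3, 2, 8, 5, 1, 4
d = r₁ − r₂: -2, 0, -1, -1, -1, -1, 7, -1
d²: 4, 0, 1, 1, 1, 1, 49, 1; Σd² = 58
ρ = 1 − 6·58/(8·63) = 1 − 348/504 = 0.310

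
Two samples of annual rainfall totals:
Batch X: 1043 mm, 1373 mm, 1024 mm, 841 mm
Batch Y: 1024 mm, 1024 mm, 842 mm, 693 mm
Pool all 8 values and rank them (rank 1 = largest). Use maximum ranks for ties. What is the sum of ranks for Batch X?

Sorted (descending): 1373, 1043, 1024, 1024, 1024, 842, 841, 693
The 3 values of 1024 occupy positions 3–5 → each gets rank 5.
Batch X values → pooled ranks: 1043→2, 1373→1, 1024→5, 841→7
Rank sum = 2 + 1 + 5 + 7 = 15

15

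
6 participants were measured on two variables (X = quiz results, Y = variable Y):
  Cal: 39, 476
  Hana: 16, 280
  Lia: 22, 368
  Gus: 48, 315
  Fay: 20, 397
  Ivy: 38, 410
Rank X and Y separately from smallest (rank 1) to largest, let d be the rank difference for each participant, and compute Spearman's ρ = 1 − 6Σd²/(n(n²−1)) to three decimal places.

Ranks of variable 1: 5, 1, 3, 6, 2, 4
Ranks of variable 2: 6, 1, 3, 2, 4, 5
d = r₁ − r₂: -1, 0, 0, 4, -2, -1
d²: 1, 0, 0, 16, 4, 1; Σd² = 22
ρ = 1 − 6·22/(6·35) = 1 − 132/210 = 0.371

0.371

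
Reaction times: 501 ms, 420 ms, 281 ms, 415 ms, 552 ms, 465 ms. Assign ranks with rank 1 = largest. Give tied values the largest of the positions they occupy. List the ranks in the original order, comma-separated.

Sorted (descending): 552, 501, 465, 420, 415, 281
No ties — each value takes its position as its rank.

2, 4, 6, 5, 1, 3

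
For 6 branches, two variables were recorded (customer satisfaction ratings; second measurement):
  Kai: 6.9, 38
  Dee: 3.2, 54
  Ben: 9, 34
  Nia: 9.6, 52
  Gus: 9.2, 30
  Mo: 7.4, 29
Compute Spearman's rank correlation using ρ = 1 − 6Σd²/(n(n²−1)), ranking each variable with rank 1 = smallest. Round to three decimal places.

Ranks of variable 1: 2, 1, 4, 6, 5, 3
Ranks of variable 2: 4, 6, 3, 5, 2, 1
d = r₁ − r₂: -2, -5, 1, 1, 3, 2
d²: 4, 25, 1, 1, 9, 4; Σd² = 44
ρ = 1 − 6·44/(6·35) = 1 − 264/210 = -0.257

-0.257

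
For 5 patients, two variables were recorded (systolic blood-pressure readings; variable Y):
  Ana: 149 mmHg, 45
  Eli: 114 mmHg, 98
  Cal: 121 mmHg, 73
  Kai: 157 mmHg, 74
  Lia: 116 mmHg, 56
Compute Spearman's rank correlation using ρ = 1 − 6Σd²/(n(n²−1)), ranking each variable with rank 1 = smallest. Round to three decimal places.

Ranks of variable 1: 4, 1, 3, 5, 2
Ranks of variable 2: 1, 5, 3, 4, 2
d = r₁ − r₂: 3, -4, 0, 1, 0
d²: 9, 16, 0, 1, 0; Σd² = 26
ρ = 1 − 6·26/(5·24) = 1 − 156/120 = -0.300

-0.300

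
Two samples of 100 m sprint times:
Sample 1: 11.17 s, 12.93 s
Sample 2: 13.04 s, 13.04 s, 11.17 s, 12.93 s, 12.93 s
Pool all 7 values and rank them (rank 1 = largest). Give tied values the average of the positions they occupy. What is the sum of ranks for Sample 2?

Sorted (descending): 13.04, 13.04, 12.93, 12.93, 12.93, 11.17, 11.17
The 2 values of 13.04 occupy positions 1–2 → average rank (1+2)/2 = 1.5.
The 3 values of 12.93 occupy positions 3–5 → average rank 4.
The 2 values of 11.17 occupy positions 6–7 → average rank (6+7)/2 = 6.5.
Sample 2 values → pooled ranks: 13.04→1.5, 13.04→1.5, 11.17→6.5, 12.93→4, 12.93→4
Rank sum = 1.5 + 1.5 + 6.5 + 4 + 4 = 17.5

17.5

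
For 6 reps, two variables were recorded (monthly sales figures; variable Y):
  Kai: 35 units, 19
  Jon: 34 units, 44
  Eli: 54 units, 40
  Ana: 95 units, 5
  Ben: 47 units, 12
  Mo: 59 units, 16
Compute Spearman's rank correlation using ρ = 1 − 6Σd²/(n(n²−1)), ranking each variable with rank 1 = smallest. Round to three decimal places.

-0.714

Ranks of variable 1: 2, 1, 4, 6, 3, 5
Ranks of variable 2: 4, 6, 5, 1, 2, 3
d = r₁ − r₂: -2, -5, -1, 5, 1, 2
d²: 4, 25, 1, 25, 1, 4; Σd² = 60
ρ = 1 − 6·60/(6·35) = 1 − 360/210 = -0.714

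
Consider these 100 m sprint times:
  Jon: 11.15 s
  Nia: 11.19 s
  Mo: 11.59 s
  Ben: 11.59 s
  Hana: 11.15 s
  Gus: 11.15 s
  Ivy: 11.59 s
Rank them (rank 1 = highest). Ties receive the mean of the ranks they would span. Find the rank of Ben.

Sorted (descending): 11.59, 11.59, 11.59, 11.19, 11.15, 11.15, 11.15
The 3 values of 11.59 occupy positions 1–3 → average rank 2.
The 3 values of 11.15 occupy positions 5–7 → average rank 6.
Ben has value 11.59 s → rank 2.

2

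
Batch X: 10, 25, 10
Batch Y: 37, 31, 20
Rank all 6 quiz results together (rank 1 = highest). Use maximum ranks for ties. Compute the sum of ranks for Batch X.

Sorted (descending): 37, 31, 25, 20, 10, 10
The 2 values of 10 occupy positions 5–6 → each gets rank 6.
Batch X values → pooled ranks: 10→6, 25→3, 10→6
Rank sum = 6 + 3 + 6 = 15

15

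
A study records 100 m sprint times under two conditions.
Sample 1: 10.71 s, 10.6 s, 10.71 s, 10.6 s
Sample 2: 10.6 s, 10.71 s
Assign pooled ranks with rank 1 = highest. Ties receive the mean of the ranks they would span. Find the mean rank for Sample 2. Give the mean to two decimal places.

3.50

Sorted (descending): 10.71, 10.71, 10.71, 10.6, 10.6, 10.6
The 3 values of 10.71 occupy positions 1–3 → average rank 2.
The 3 values of 10.6 occupy positions 4–6 → average rank 5.
Sample 2 values → pooled ranks: 10.6→5, 10.71→2
Mean rank = (5 + 2) / 2 = 3.50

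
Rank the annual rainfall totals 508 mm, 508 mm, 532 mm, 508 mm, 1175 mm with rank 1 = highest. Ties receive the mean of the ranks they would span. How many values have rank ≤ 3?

Sorted (descending): 1175, 532, 508, 508, 508
The 3 values of 508 occupy positions 3–5 → average rank 4.
Ranks ≤ 3: {1, 2} → 2 values.

2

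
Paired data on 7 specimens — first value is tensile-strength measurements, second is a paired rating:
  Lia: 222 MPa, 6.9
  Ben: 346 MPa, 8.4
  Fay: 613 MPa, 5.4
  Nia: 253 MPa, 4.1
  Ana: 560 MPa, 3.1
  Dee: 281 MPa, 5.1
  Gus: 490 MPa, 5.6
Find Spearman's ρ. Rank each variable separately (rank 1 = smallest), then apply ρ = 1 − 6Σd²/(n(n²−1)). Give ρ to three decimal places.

-0.214

Ranks of variable 1: 1, 4, 7, 2, 6, 3, 5
Ranks of variable 2: 6, 7, 4, 2, 1, 3, 5
d = r₁ − r₂: -5, -3, 3, 0, 5, 0, 0
d²: 25, 9, 9, 0, 25, 0, 0; Σd² = 68
ρ = 1 − 6·68/(7·48) = 1 − 408/336 = -0.214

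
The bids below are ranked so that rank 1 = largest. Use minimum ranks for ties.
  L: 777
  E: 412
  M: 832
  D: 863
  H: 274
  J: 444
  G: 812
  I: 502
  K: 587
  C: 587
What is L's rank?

4

Sorted (descending): 863, 832, 812, 777, 587, 587, 502, 444, 412, 274
The 2 values of 587 occupy positions 5–6 → each gets rank 5.
L has value 777 → rank 4.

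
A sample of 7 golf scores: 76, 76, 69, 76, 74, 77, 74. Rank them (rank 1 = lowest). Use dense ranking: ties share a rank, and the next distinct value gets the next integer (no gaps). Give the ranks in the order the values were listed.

3, 3, 1, 3, 2, 4, 2

Sorted (ascending): 69, 74, 74, 76, 76, 76, 77
The 2 values of 74 share dense rank 2.
The 3 values of 76 share dense rank 3.
Remaining distinct values take the next consecutive integers.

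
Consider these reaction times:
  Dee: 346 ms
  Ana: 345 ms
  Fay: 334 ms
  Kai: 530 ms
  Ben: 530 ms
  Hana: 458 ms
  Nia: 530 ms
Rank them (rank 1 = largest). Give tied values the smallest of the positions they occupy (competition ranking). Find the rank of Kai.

1

Sorted (descending): 530, 530, 530, 458, 346, 345, 334
The 3 values of 530 occupy positions 1–3 → each gets rank 1.
Kai has value 530 ms → rank 1.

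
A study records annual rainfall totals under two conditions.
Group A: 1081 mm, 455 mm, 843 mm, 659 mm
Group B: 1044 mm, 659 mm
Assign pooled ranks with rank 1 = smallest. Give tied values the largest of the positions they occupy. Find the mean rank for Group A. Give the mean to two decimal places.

3.50

Sorted (ascending): 455, 659, 659, 843, 1044, 1081
The 2 values of 659 occupy positions 2–3 → each gets rank 3.
Group A values → pooled ranks: 1081→6, 455→1, 843→4, 659→3
Mean rank = (6 + 1 + 4 + 3) / 4 = 3.50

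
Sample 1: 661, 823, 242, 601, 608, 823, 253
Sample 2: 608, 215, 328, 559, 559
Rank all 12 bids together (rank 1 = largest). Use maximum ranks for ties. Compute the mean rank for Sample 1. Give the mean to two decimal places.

5.57

Sorted (descending): 823, 823, 661, 608, 608, 601, 559, 559, 328, 253, 242, 215
The 2 values of 823 occupy positions 1–2 → each gets rank 2.
The 2 values of 608 occupy positions 4–5 → each gets rank 5.
The 2 values of 559 occupy positions 7–8 → each gets rank 8.
Sample 1 values → pooled ranks: 661→3, 823→2, 242→11, 601→6, 608→5, 823→2, 253→10
Mean rank = (3 + 2 + 11 + 6 + 5 + 2 + 10) / 7 = 5.57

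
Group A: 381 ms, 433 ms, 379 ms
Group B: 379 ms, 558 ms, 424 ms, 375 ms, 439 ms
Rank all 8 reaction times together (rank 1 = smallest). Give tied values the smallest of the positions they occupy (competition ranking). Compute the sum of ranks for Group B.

23

Sorted (ascending): 375, 379, 379, 381, 424, 433, 439, 558
The 2 values of 379 occupy positions 2–3 → each gets rank 2.
Group B values → pooled ranks: 379→2, 558→8, 424→5, 375→1, 439→7
Rank sum = 2 + 8 + 5 + 1 + 7 = 23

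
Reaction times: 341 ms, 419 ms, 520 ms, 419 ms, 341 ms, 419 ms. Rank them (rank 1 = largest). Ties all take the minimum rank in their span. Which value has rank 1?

Sorted (descending): 520, 419, 419, 419, 341, 341
The 3 values of 419 occupy positions 2–4 → each gets rank 2.
The 2 values of 341 occupy positions 5–6 → each gets rank 5.
Rank 1 → value 520.

520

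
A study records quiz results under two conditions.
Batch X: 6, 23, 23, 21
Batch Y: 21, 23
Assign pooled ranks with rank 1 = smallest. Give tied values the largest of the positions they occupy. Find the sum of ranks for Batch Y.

Sorted (ascending): 6, 21, 21, 23, 23, 23
The 2 values of 21 occupy positions 2–3 → each gets rank 3.
The 3 values of 23 occupy positions 4–6 → each gets rank 6.
Batch Y values → pooled ranks: 21→3, 23→6
Rank sum = 3 + 6 = 9

9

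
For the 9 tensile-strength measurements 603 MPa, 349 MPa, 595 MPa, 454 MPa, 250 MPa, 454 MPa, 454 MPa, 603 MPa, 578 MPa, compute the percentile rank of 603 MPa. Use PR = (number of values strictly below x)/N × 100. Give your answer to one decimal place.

N = 9.
Strictly below 603: 7. Equal to 603: 2.
PR = 7/9 × 100 = 77.8

77.8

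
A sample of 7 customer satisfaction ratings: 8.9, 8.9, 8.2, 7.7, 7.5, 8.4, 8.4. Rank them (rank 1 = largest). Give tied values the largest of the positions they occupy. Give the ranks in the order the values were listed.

Sorted (descending): 8.9, 8.9, 8.4, 8.4, 8.2, 7.7, 7.5
The 2 values of 8.9 occupy positions 1–2 → each gets rank 2.
The 2 values of 8.4 occupy positions 3–4 → each gets rank 4.

2, 2, 5, 6, 7, 4, 4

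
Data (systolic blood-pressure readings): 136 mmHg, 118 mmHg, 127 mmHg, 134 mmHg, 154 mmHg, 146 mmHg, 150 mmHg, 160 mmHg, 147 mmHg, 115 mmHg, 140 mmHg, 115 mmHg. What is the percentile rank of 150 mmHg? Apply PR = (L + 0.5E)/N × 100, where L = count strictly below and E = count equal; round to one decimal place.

79.2

N = 12.
Strictly below 150: 9. Equal to 150: 1.
PR = (9 + 0.5·1)/12 × 100 = 79.2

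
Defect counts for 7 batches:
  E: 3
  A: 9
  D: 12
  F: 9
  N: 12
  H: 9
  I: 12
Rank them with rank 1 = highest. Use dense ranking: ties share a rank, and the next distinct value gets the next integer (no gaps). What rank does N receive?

Sorted (descending): 12, 12, 12, 9, 9, 9, 3
The 3 values of 12 share dense rank 1.
The 3 values of 9 share dense rank 2.
Remaining distinct values take the next consecutive integers.
N has value 12 → rank 1.

1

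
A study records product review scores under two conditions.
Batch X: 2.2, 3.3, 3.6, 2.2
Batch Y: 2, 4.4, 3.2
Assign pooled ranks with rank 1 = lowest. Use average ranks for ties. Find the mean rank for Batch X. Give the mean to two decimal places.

Sorted (ascending): 2, 2.2, 2.2, 3.2, 3.3, 3.6, 4.4
The 2 values of 2.2 occupy positions 2–3 → average rank (2+3)/2 = 2.5.
Batch X values → pooled ranks: 2.2→2.5, 3.3→5, 3.6→6, 2.2→2.5
Mean rank = (2.5 + 5 + 6 + 2.5) / 4 = 4.00

4.00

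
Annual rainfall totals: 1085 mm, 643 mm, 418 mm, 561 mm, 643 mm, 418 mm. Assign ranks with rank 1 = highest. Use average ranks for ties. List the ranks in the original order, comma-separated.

1, 2.5, 5.5, 4, 2.5, 5.5

Sorted (descending): 1085, 643, 643, 561, 418, 418
The 2 values of 643 occupy positions 2–3 → average rank (2+3)/2 = 2.5.
The 2 values of 418 occupy positions 5–6 → average rank (5+6)/2 = 5.5.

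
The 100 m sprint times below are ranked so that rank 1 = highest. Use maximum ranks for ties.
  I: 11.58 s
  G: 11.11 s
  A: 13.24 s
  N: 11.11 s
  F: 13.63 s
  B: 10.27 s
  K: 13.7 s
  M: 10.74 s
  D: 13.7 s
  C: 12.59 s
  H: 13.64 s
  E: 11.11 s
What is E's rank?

Sorted (descending): 13.7, 13.7, 13.64, 13.63, 13.24, 12.59, 11.58, 11.11, 11.11, 11.11, 10.74, 10.27
The 2 values of 13.7 occupy positions 1–2 → each gets rank 2.
The 3 values of 11.11 occupy positions 8–10 → each gets rank 10.
E has value 11.11 s → rank 10.

10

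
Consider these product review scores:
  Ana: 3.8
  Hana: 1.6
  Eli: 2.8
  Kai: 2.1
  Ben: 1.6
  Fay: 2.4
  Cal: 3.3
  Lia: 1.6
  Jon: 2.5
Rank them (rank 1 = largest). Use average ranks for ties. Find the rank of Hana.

Sorted (descending): 3.8, 3.3, 2.8, 2.5, 2.4, 2.1, 1.6, 1.6, 1.6
The 3 values of 1.6 occupy positions 7–9 → average rank 8.
Hana has value 1.6 → rank 8.

8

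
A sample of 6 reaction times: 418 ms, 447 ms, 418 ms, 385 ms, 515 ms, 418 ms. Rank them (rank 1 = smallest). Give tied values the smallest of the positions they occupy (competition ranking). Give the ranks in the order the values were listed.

Sorted (ascending): 385, 418, 418, 418, 447, 515
The 3 values of 418 occupy positions 2–4 → each gets rank 2.

2, 5, 2, 1, 6, 2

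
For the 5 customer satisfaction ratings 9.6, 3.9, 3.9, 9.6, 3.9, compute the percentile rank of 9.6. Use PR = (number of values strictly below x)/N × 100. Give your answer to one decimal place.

N = 5.
Strictly below 9.6: 3. Equal to 9.6: 2.
PR = 3/5 × 100 = 60.0

60.0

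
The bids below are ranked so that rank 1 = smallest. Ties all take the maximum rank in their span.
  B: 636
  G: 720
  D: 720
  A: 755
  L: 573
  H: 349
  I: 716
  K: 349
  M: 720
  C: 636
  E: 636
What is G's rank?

Sorted (ascending): 349, 349, 573, 636, 636, 636, 716, 720, 720, 720, 755
The 2 values of 349 occupy positions 1–2 → each gets rank 2.
The 3 values of 636 occupy positions 4–6 → each gets rank 6.
The 3 values of 720 occupy positions 8–10 → each gets rank 10.
G has value 720 → rank 10.

10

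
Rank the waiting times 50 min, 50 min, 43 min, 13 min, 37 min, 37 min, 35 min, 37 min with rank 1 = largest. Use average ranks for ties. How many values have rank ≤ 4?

Sorted (descending): 50, 50, 43, 37, 37, 37, 35, 13
The 2 values of 50 occupy positions 1–2 → average rank (1+2)/2 = 1.5.
The 3 values of 37 occupy positions 4–6 → average rank 5.
Ranks ≤ 4: {1.5, 1.5, 3} → 3 values.

3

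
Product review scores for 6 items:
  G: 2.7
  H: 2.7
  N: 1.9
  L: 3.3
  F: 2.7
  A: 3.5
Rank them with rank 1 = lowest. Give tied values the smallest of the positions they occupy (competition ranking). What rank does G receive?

Sorted (ascending): 1.9, 2.7, 2.7, 2.7, 3.3, 3.5
The 3 values of 2.7 occupy positions 2–4 → each gets rank 2.
G has value 2.7 → rank 2.

2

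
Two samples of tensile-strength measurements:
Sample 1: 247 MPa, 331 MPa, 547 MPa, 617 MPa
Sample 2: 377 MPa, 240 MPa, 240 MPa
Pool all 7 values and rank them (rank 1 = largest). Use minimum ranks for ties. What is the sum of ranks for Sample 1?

Sorted (descending): 617, 547, 377, 331, 247, 240, 240
The 2 values of 240 occupy positions 6–7 → each gets rank 6.
Sample 1 values → pooled ranks: 247→5, 331→4, 547→2, 617→1
Rank sum = 5 + 4 + 2 + 1 = 12

12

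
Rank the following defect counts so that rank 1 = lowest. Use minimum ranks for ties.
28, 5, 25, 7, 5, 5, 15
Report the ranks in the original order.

7, 1, 6, 4, 1, 1, 5

Sorted (ascending): 5, 5, 5, 7, 15, 25, 28
The 3 values of 5 occupy positions 1–3 → each gets rank 1.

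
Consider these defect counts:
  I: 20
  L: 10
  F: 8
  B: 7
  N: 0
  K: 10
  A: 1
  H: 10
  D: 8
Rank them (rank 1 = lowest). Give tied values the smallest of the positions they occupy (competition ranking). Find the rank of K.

6

Sorted (ascending): 0, 1, 7, 8, 8, 10, 10, 10, 20
The 2 values of 8 occupy positions 4–5 → each gets rank 4.
The 3 values of 10 occupy positions 6–8 → each gets rank 6.
K has value 10 → rank 6.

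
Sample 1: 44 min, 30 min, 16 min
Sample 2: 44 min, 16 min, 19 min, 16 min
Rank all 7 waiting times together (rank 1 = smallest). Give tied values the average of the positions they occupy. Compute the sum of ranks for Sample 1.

13.5

Sorted (ascending): 16, 16, 16, 19, 30, 44, 44
The 3 values of 16 occupy positions 1–3 → average rank 2.
The 2 values of 44 occupy positions 6–7 → average rank (6+7)/2 = 6.5.
Sample 1 values → pooled ranks: 44→6.5, 30→5, 16→2
Rank sum = 6.5 + 5 + 2 = 13.5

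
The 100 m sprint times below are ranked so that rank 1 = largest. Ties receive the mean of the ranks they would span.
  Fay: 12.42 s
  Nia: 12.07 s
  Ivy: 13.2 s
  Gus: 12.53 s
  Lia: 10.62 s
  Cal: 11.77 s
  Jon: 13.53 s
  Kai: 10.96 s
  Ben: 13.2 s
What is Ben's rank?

2.5

Sorted (descending): 13.53, 13.2, 13.2, 12.53, 12.42, 12.07, 11.77, 10.96, 10.62
The 2 values of 13.2 occupy positions 2–3 → average rank (2+3)/2 = 2.5.
Ben has value 13.2 s → rank 2.5.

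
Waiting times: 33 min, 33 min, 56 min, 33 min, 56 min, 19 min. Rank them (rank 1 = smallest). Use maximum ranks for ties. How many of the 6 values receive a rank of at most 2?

Sorted (ascending): 19, 33, 33, 33, 56, 56
The 3 values of 33 occupy positions 2–4 → each gets rank 4.
The 2 values of 56 occupy positions 5–6 → each gets rank 6.
Ranks ≤ 2: {1} → 1 value.

1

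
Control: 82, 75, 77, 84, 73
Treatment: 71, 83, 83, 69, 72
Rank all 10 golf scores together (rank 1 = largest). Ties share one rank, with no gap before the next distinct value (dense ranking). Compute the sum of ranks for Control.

Sorted (descending): 84, 83, 83, 82, 77, 75, 73, 72, 71, 69
The 2 values of 83 share dense rank 2.
Remaining distinct values take the next consecutive integers.
Control values → pooled ranks: 82→3, 75→5, 77→4, 84→1, 73→6
Rank sum = 3 + 5 + 4 + 1 + 6 = 19

19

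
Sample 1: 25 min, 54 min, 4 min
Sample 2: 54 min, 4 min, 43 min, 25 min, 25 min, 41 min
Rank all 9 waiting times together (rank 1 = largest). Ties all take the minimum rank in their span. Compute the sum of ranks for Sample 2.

26

Sorted (descending): 54, 54, 43, 41, 25, 25, 25, 4, 4
The 2 values of 54 occupy positions 1–2 → each gets rank 1.
The 3 values of 25 occupy positions 5–7 → each gets rank 5.
The 2 values of 4 occupy positions 8–9 → each gets rank 8.
Sample 2 values → pooled ranks: 54→1, 4→8, 43→3, 25→5, 25→5, 41→4
Rank sum = 1 + 8 + 3 + 5 + 5 + 4 = 26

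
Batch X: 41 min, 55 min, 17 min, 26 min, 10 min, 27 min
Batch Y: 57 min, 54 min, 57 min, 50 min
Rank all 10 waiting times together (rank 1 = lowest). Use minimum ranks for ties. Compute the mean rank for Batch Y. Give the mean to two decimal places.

7.75

Sorted (ascending): 10, 17, 26, 27, 41, 50, 54, 55, 57, 57
The 2 values of 57 occupy positions 9–10 → each gets rank 9.
Batch Y values → pooled ranks: 57→9, 54→7, 57→9, 50→6
Mean rank = (9 + 7 + 9 + 6) / 4 = 7.75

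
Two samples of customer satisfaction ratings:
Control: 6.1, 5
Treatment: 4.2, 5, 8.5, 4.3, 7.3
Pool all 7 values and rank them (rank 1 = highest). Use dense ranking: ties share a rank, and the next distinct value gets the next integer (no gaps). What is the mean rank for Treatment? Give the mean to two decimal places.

Sorted (descending): 8.5, 7.3, 6.1, 5, 5, 4.3, 4.2
The 2 values of 5 share dense rank 4.
Remaining distinct values take the next consecutive integers.
Treatment values → pooled ranks: 4.2→6, 5→4, 8.5→1, 4.3→5, 7.3→2
Mean rank = (6 + 4 + 1 + 5 + 2) / 5 = 3.60

3.60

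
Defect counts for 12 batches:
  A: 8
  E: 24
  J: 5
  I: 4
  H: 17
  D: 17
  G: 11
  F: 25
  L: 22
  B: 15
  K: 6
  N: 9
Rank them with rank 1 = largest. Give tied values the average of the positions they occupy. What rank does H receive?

4.5

Sorted (descending): 25, 24, 22, 17, 17, 15, 11, 9, 8, 6, 5, 4
The 2 values of 17 occupy positions 4–5 → average rank (4+5)/2 = 4.5.
H has value 17 → rank 4.5.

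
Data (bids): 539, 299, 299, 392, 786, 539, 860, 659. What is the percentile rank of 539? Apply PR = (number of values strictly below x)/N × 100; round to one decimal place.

N = 8.
Strictly below 539: 3. Equal to 539: 2.
PR = 3/8 × 100 = 37.5

37.5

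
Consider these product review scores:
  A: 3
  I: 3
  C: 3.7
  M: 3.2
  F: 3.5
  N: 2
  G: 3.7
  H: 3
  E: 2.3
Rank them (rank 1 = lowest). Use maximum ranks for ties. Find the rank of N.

1

Sorted (ascending): 2, 2.3, 3, 3, 3, 3.2, 3.5, 3.7, 3.7
The 3 values of 3 occupy positions 3–5 → each gets rank 5.
The 2 values of 3.7 occupy positions 8–9 → each gets rank 9.
N has value 2 → rank 1.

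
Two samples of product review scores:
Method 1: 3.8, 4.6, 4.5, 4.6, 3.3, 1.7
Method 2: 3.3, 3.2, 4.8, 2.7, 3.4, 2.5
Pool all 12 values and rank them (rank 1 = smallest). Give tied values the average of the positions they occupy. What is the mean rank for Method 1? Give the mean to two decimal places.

Sorted (ascending): 1.7, 2.5, 2.7, 3.2, 3.3, 3.3, 3.4, 3.8, 4.5, 4.6, 4.6, 4.8
The 2 values of 3.3 occupy positions 5–6 → average rank (5+6)/2 = 5.5.
The 2 values of 4.6 occupy positions 10–11 → average rank (10+11)/2 = 10.5.
Method 1 values → pooled ranks: 3.8→8, 4.6→10.5, 4.5→9, 4.6→10.5, 3.3→5.5, 1.7→1
Mean rank = (8 + 10.5 + 9 + 10.5 + 5.5 + 1) / 6 = 7.42

7.42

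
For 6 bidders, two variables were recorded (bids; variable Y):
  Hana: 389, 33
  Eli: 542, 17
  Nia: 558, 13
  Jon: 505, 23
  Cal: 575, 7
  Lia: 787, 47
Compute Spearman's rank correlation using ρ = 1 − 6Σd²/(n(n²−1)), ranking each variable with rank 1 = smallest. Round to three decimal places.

-0.143

Ranks of variable 1: 1, 3, 4, 2, 5, 6
Ranks of variable 2: 5, 3, 2, 4, 1, 6
d = r₁ − r₂: -4, 0, 2, -2, 4, 0
d²: 16, 0, 4, 4, 16, 0; Σd² = 40
ρ = 1 − 6·40/(6·35) = 1 − 240/210 = -0.143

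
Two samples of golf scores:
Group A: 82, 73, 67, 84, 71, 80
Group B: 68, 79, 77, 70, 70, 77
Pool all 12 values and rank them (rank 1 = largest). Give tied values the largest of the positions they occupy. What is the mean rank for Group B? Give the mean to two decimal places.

7.83

Sorted (descending): 84, 82, 80, 79, 77, 77, 73, 71, 70, 70, 68, 67
The 2 values of 77 occupy positions 5–6 → each gets rank 6.
The 2 values of 70 occupy positions 9–10 → each gets rank 10.
Group B values → pooled ranks: 68→11, 79→4, 77→6, 70→10, 70→10, 77→6
Mean rank = (11 + 4 + 6 + 10 + 10 + 6) / 6 = 7.83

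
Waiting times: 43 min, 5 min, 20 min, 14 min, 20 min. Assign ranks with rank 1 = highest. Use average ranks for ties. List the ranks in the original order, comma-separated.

1, 5, 2.5, 4, 2.5

Sorted (descending): 43, 20, 20, 14, 5
The 2 values of 20 occupy positions 2–3 → average rank (2+3)/2 = 2.5.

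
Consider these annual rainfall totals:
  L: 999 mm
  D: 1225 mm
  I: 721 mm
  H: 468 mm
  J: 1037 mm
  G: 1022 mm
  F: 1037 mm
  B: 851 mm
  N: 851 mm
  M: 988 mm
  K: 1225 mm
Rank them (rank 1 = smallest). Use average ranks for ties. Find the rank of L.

6

Sorted (ascending): 468, 721, 851, 851, 988, 999, 1022, 1037, 1037, 1225, 1225
The 2 values of 851 occupy positions 3–4 → average rank (3+4)/2 = 3.5.
The 2 values of 1037 occupy positions 8–9 → average rank (8+9)/2 = 8.5.
The 2 values of 1225 occupy positions 10–11 → average rank (10+11)/2 = 10.5.
L has value 999 mm → rank 6.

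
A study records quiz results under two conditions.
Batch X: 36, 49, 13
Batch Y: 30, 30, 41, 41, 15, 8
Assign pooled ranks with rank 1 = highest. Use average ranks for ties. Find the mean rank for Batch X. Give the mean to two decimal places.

4.33

Sorted (descending): 49, 41, 41, 36, 30, 30, 15, 13, 8
The 2 values of 41 occupy positions 2–3 → average rank (2+3)/2 = 2.5.
The 2 values of 30 occupy positions 5–6 → average rank (5+6)/2 = 5.5.
Batch X values → pooled ranks: 36→4, 49→1, 13→8
Mean rank = (4 + 1 + 8) / 3 = 4.33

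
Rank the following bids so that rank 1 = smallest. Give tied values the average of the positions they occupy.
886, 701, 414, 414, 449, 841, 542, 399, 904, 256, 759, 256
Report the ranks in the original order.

11, 8, 4.5, 4.5, 6, 10, 7, 3, 12, 1.5, 9, 1.5

Sorted (ascending): 256, 256, 399, 414, 414, 449, 542, 701, 759, 841, 886, 904
The 2 values of 256 occupy positions 1–2 → average rank (1+2)/2 = 1.5.
The 2 values of 414 occupy positions 4–5 → average rank (4+5)/2 = 4.5.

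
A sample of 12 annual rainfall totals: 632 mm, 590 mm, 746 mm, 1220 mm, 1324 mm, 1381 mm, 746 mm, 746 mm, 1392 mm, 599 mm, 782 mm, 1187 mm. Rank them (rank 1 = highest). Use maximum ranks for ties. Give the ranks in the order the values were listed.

Sorted (descending): 1392, 1381, 1324, 1220, 1187, 782, 746, 746, 746, 632, 599, 590
The 3 values of 746 occupy positions 7–9 → each gets rank 9.

10, 12, 9, 4, 3, 2, 9, 9, 1, 11, 6, 5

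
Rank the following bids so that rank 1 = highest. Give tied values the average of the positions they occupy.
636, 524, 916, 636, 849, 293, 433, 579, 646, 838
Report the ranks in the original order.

Sorted (descending): 916, 849, 838, 646, 636, 636, 579, 524, 433, 293
The 2 values of 636 occupy positions 5–6 → average rank (5+6)/2 = 5.5.

5.5, 8, 1, 5.5, 2, 10, 9, 7, 4, 3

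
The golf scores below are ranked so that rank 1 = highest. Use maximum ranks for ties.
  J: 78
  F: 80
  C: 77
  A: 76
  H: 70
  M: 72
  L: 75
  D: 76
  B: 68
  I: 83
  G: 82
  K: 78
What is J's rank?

5

Sorted (descending): 83, 82, 80, 78, 78, 77, 76, 76, 75, 72, 70, 68
The 2 values of 78 occupy positions 4–5 → each gets rank 5.
The 2 values of 76 occupy positions 7–8 → each gets rank 8.
J has value 78 → rank 5.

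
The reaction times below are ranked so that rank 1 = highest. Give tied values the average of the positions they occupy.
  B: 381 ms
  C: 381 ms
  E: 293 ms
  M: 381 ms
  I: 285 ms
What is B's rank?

2

Sorted (descending): 381, 381, 381, 293, 285
The 3 values of 381 occupy positions 1–3 → average rank 2.
B has value 381 ms → rank 2.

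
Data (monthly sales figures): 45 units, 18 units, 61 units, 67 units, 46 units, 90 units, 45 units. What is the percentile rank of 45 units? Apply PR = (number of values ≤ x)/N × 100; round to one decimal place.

42.9

N = 7.
Strictly below 45: 1. Equal to 45: 2.
PR = 3/7 × 100 = 42.9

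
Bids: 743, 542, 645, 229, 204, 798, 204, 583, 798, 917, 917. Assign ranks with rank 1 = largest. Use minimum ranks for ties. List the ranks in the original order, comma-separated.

5, 8, 6, 9, 10, 3, 10, 7, 3, 1, 1

Sorted (descending): 917, 917, 798, 798, 743, 645, 583, 542, 229, 204, 204
The 2 values of 917 occupy positions 1–2 → each gets rank 1.
The 2 values of 798 occupy positions 3–4 → each gets rank 3.
The 2 values of 204 occupy positions 10–11 → each gets rank 10.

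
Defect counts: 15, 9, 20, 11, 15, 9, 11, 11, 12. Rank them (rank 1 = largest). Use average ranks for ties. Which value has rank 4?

12

Sorted (descending): 20, 15, 15, 12, 11, 11, 11, 9, 9
The 2 values of 15 occupy positions 2–3 → average rank (2+3)/2 = 2.5.
The 3 values of 11 occupy positions 5–7 → average rank 6.
The 2 values of 9 occupy positions 8–9 → average rank (8+9)/2 = 8.5.
Rank 4 → value 12.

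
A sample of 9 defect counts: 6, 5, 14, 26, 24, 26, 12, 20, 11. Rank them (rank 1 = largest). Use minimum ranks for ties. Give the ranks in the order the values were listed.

8, 9, 5, 1, 3, 1, 6, 4, 7

Sorted (descending): 26, 26, 24, 20, 14, 12, 11, 6, 5
The 2 values of 26 occupy positions 1–2 → each gets rank 1.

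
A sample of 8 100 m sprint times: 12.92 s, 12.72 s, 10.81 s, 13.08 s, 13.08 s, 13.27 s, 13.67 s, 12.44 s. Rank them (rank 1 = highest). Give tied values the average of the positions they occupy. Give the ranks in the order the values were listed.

Sorted (descending): 13.67, 13.27, 13.08, 13.08, 12.92, 12.72, 12.44, 10.81
The 2 values of 13.08 occupy positions 3–4 → average rank (3+4)/2 = 3.5.

5, 6, 8, 3.5, 3.5, 2, 1, 7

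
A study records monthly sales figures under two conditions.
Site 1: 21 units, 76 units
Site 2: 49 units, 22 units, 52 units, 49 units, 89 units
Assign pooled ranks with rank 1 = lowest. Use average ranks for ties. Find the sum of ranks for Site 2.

21

Sorted (ascending): 21, 22, 49, 49, 52, 76, 89
The 2 values of 49 occupy positions 3–4 → average rank (3+4)/2 = 3.5.
Site 2 values → pooled ranks: 49→3.5, 22→2, 52→5, 49→3.5, 89→7
Rank sum = 3.5 + 2 + 5 + 3.5 + 7 = 21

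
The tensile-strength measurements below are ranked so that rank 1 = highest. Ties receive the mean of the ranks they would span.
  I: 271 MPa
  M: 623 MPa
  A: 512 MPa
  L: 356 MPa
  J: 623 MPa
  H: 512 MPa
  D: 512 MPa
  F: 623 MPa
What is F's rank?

2

Sorted (descending): 623, 623, 623, 512, 512, 512, 356, 271
The 3 values of 623 occupy positions 1–3 → average rank 2.
The 3 values of 512 occupy positions 4–6 → average rank 5.
F has value 623 MPa → rank 2.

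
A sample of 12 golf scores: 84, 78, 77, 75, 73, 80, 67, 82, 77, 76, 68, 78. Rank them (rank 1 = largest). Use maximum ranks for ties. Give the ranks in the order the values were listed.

1, 5, 7, 9, 10, 3, 12, 2, 7, 8, 11, 5

Sorted (descending): 84, 82, 80, 78, 78, 77, 77, 76, 75, 73, 68, 67
The 2 values of 78 occupy positions 4–5 → each gets rank 5.
The 2 values of 77 occupy positions 6–7 → each gets rank 7.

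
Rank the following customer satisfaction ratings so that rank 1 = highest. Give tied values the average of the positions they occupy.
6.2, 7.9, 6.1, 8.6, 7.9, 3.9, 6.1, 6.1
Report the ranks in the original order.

4, 2.5, 6, 1, 2.5, 8, 6, 6

Sorted (descending): 8.6, 7.9, 7.9, 6.2, 6.1, 6.1, 6.1, 3.9
The 2 values of 7.9 occupy positions 2–3 → average rank (2+3)/2 = 2.5.
The 3 values of 6.1 occupy positions 5–7 → average rank 6.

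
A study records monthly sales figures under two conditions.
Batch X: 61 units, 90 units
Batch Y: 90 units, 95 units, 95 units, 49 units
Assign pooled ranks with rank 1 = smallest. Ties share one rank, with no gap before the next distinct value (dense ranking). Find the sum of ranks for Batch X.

5

Sorted (ascending): 49, 61, 90, 90, 95, 95
The 2 values of 90 share dense rank 3.
The 2 values of 95 share dense rank 4.
Remaining distinct values take the next consecutive integers.
Batch X values → pooled ranks: 61→2, 90→3
Rank sum = 2 + 3 = 5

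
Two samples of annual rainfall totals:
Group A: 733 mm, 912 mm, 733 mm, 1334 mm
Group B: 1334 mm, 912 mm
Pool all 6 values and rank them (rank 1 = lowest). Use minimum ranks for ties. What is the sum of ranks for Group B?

8

Sorted (ascending): 733, 733, 912, 912, 1334, 1334
The 2 values of 733 occupy positions 1–2 → each gets rank 1.
The 2 values of 912 occupy positions 3–4 → each gets rank 3.
The 2 values of 1334 occupy positions 5–6 → each gets rank 5.
Group B values → pooled ranks: 1334→5, 912→3
Rank sum = 5 + 3 = 8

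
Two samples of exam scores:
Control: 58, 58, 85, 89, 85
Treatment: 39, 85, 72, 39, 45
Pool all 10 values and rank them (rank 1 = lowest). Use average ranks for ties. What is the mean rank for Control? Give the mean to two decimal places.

Sorted (ascending): 39, 39, 45, 58, 58, 72, 85, 85, 85, 89
The 2 values of 39 occupy positions 1–2 → average rank (1+2)/2 = 1.5.
The 2 values of 58 occupy positions 4–5 → average rank (4+5)/2 = 4.5.
The 3 values of 85 occupy positions 7–9 → average rank 8.
Control values → pooled ranks: 58→4.5, 58→4.5, 85→8, 89→10, 85→8
Mean rank = (4.5 + 4.5 + 8 + 10 + 8) / 5 = 7.00

7.00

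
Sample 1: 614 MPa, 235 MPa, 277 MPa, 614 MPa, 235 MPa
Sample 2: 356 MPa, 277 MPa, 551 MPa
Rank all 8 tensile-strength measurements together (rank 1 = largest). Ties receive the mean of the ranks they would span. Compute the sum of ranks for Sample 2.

12.5

Sorted (descending): 614, 614, 551, 356, 277, 277, 235, 235
The 2 values of 614 occupy positions 1–2 → average rank (1+2)/2 = 1.5.
The 2 values of 277 occupy positions 5–6 → average rank (5+6)/2 = 5.5.
The 2 values of 235 occupy positions 7–8 → average rank (7+8)/2 = 7.5.
Sample 2 values → pooled ranks: 356→4, 277→5.5, 551→3
Rank sum = 4 + 5.5 + 3 = 12.5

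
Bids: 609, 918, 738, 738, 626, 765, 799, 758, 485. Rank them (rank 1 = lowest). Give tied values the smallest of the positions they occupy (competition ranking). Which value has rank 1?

Sorted (ascending): 485, 609, 626, 738, 738, 758, 765, 799, 918
The 2 values of 738 occupy positions 4–5 → each gets rank 4.
Rank 1 → value 485.

485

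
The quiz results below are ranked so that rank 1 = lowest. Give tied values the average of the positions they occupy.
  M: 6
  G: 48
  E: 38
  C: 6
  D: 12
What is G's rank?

Sorted (ascending): 6, 6, 12, 38, 48
The 2 values of 6 occupy positions 1–2 → average rank (1+2)/2 = 1.5.
G has value 48 → rank 5.

5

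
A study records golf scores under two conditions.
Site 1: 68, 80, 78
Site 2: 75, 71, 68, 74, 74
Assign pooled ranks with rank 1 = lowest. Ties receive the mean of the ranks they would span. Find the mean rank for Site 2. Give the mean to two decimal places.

Sorted (ascending): 68, 68, 71, 74, 74, 75, 78, 80
The 2 values of 68 occupy positions 1–2 → average rank (1+2)/2 = 1.5.
The 2 values of 74 occupy positions 4–5 → average rank (4+5)/2 = 4.5.
Site 2 values → pooled ranks: 75→6, 71→3, 68→1.5, 74→4.5, 74→4.5
Mean rank = (6 + 3 + 1.5 + 4.5 + 4.5) / 5 = 3.90

3.90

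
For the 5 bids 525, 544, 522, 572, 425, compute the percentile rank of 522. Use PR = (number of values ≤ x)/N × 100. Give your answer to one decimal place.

40.0

N = 5.
Strictly below 522: 1. Equal to 522: 1.
PR = 2/5 × 100 = 40.0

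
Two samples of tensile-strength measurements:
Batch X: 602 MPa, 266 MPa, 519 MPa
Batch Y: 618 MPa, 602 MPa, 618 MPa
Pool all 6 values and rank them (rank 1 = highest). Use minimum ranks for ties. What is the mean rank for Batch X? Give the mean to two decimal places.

4.67

Sorted (descending): 618, 618, 602, 602, 519, 266
The 2 values of 618 occupy positions 1–2 → each gets rank 1.
The 2 values of 602 occupy positions 3–4 → each gets rank 3.
Batch X values → pooled ranks: 602→3, 266→6, 519→5
Mean rank = (3 + 6 + 5) / 3 = 4.67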